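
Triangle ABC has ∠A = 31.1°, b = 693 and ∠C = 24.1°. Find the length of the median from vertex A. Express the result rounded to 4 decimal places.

501.9901

The third angle is ∠B = 180° − ∠C − ∠A = 124.80°.
Law of sines: a = b·sin A/sin B ≈ 435.92.
Law of sines: c = b·sin C/sin B ≈ 344.61.
Median from A: ½√(2·b² + 2·c² − a²) ≈ 501.99.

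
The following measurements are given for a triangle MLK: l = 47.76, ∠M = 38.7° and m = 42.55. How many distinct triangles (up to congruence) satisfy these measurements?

l·sin M = 47.76·sin(38.7°) ≈ 29.86.
Since l sin M < m < l (29.86 < 42.55 < 47.76), two triangles exist.

2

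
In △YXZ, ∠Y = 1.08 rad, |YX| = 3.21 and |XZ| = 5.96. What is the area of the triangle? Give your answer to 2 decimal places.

Law of sines: sin Z = |YX|·sin Y/|XZ| ≈ 0.47501.
Since |XZ| ≥ |YX|, only the acute value applies: ∠Z ≈ 0.495 rad.
Then ∠X = π − ∠Y − ∠Z ≈ 1.567 rad.
Law of sines gives |ZY| = |XZ|·sin X/sin Y ≈ 6.7576.
Area = ½·|XZ|·|YX|·sin X ≈ 9.5657.

9.57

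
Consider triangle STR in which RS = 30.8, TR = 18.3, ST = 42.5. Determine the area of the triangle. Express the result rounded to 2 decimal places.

249.69

Semiperimeter s = (18.3 + 30.8 + 42.5)/2 = 45.8.
Heron's formula: area = √(45.8·27.5·15·3.3) ≈ 249.69.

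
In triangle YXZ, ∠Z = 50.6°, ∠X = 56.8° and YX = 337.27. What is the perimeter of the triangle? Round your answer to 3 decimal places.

perimeter ≈ 1118.978

The third angle is ∠Y = 180° − ∠X − ∠Z = 72.60°.
Law of sines: XZ = YX·sin Y/sin Z ≈ 416.49.
Law of sines: ZY = YX·sin X/sin Z ≈ 365.22.
Semiperimeter s = (416.49+365.22+337.27)/2 = 559.49.
Perimeter = 416.49 + 365.22 + 337.27 = 1119.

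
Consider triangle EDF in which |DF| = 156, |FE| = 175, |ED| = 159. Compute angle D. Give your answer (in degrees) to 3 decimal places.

∠D ≈ 67.490°

By the law of cosines, cos D = (|ED|² + |DF|² − |FE|²) / (2·|ED|·|DF|) ≈ 0.38284, so ∠D ≈ 67.49°.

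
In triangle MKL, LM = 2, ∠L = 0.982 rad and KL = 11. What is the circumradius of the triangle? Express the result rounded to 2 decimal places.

By the law of cosines, MK² = KL² + LM² − 2·KL·LM·cos L = 100.56, so MK ≈ 10.028.
Area = ½·KL·LM·sin L ≈ 9.1477.
Circumradius = MK/(2 sin L) ≈ 6.0294.

6.03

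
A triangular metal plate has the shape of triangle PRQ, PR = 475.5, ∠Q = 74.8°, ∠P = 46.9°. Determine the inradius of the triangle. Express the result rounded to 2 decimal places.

116.02

The third angle is ∠R = 180° − ∠Q − ∠P = 58.30°.
Law of sines: RQ = PR·sin P/sin Q ≈ 359.78.
Law of sines: QP = PR·sin R/sin Q ≈ 419.23.
Area = ½·PR·RQ·sin R ≈ 72776.
Semiperimeter s = (359.78+419.23+475.5)/2 = 627.25.
Inradius = area/s = 72776/627.25 ≈ 116.02.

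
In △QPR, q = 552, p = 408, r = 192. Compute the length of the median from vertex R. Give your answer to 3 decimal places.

475.781

Median from R: ½√(2·q² + 2·p² − r²) ≈ 475.78.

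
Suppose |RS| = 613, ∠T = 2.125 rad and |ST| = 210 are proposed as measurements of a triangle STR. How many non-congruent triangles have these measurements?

1

|ST|·sin T = 210·sin(2.125 rad) ≈ 178.6.
Since ∠T is not acute, a triangle exists only if |RS| > |ST|; here |RS| > |ST|, so there is exactly one triangle.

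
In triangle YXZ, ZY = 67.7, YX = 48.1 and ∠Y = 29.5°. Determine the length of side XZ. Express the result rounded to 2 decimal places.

35.05

By the law of cosines, XZ² = ZY² + YX² − 2·ZY·YX·cos Y = 1228.5, so XZ ≈ 35.05.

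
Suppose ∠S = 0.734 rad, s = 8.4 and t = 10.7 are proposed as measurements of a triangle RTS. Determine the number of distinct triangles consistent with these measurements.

2

t·sin S = 10.7·sin(0.734 rad) ≈ 7.167.
Since t sin S < s < t (7.167 < 8.4 < 10.7), two triangles exist.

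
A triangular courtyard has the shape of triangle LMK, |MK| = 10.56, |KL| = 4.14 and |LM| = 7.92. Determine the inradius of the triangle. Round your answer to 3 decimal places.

Semiperimeter s = (10.56 + 4.14 + 7.92)/2 = 11.31.
Heron's formula: area = √(11.31·0.75·7.17·3.39) ≈ 14.359.
Inradius = area/s = 14.359/11.31 ≈ 1.2696.

1.270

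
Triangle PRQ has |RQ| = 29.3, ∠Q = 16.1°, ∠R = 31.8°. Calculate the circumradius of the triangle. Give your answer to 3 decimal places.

19.745

The third angle is ∠P = 180° − ∠R − ∠Q = 132.10°.
Law of sines: |QP| = |RQ|·sin R/sin P ≈ 20.809.
Law of sines: |PR| = |RQ|·sin Q/sin P ≈ 10.951.
Circumradius = |RQ|/(2 sin P) ≈ 19.745.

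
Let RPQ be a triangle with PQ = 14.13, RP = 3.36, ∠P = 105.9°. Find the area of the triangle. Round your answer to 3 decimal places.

Area = ½·RP·PQ·sin P ≈ 22.83.

area ≈ 22.830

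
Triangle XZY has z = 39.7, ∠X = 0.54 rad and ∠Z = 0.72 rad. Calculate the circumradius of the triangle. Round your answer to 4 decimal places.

The third angle is ∠Y = π − ∠X − ∠Z = 1.882 rad.
Law of sines: x = z·sin X/sin Z ≈ 30.955.
Law of sines: y = z·sin Y/sin Z ≈ 57.323.
Circumradius = z/(2 sin Z) ≈ 30.104.

30.1038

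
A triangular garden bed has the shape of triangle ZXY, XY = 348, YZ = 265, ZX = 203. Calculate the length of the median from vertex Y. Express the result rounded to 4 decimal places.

292.1682

Median from Y: ½√(2·XY² + 2·YZ² − ZX²) ≈ 292.17.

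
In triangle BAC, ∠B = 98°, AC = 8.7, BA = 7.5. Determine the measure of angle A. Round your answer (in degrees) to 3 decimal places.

Law of sines: sin C = BA·sin B/AC ≈ 0.85368.
Since AC ≥ BA, only the acute value applies: ∠C ≈ 58.61°.
Then ∠A = 180° − ∠B − ∠C ≈ 23.39°.

∠A ≈ 23.386°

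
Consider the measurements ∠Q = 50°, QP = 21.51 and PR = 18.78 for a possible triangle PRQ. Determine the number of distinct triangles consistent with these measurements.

2

QP·sin Q = 21.51·sin(50°) ≈ 16.48.
Since QP sin Q < PR < QP (16.48 < 18.78 < 21.51), two triangles exist.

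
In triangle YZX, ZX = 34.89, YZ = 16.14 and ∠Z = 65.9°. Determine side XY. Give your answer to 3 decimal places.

By the law of cosines, XY² = YZ² + ZX² − 2·YZ·ZX·cos Z = 1017.9, so XY ≈ 31.905.

31.905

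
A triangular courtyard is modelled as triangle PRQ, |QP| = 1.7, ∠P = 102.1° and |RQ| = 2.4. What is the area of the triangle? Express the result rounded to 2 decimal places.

1.14

Law of sines: sin R = |QP|·sin P/|RQ| ≈ 0.69260.
Since |RQ| ≥ |QP|, only the acute value applies: ∠R ≈ 43.84°.
Then ∠Q = 180° − ∠P − ∠R ≈ 34.06°.
Law of sines gives |PR| = |RQ|·sin Q/sin P ≈ 1.3748.
Area = ½·|RQ|·|QP|·sin Q ≈ 1.1426.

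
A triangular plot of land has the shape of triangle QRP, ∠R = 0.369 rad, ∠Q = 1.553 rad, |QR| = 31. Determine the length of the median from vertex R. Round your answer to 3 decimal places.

m_R ≈ 31.462

The third angle is ∠P = π − ∠Q − ∠R = 1.220 rad.
Law of sines: |RP| = |QR|·sin Q/sin P ≈ 33.01.
Law of sines: |PQ| = |QR|·sin R/sin P ≈ 11.908.
Median from R: ½√(2·|QR|² + 2·|RP|² − |PQ|²) ≈ 31.462.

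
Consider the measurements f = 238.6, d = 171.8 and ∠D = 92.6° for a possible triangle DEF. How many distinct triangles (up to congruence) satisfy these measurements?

0

f·sin D = 238.6·sin(92.6°) ≈ 238.4.
Since ∠D is not acute, a triangle exists only if d > f; here d ≤ f, so there is no triangle.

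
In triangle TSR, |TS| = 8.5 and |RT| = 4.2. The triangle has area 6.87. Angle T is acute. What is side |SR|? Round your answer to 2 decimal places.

From area = ½·|RT|·|TS|·sin T, we get sin T = 2·area/(|RT|·|TS|) ≈ 0.38487.
Taking the acute solution, ∠T ≈ 22.64°.
Law of cosines then gives |SR| ≈ 4.898.

4.90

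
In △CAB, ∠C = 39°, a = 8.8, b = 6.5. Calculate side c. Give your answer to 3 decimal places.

5.548

By the law of cosines, c² = a² + b² − 2·a·b·cos C = 30.785, so c ≈ 5.5484.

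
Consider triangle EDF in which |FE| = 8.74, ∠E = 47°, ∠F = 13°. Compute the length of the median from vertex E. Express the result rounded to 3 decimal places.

The third angle is ∠D = 180° − ∠F − ∠E = 120.00°.
Law of sines: |DF| = |FE|·sin E/sin D ≈ 7.3809.
Law of sines: |ED| = |FE|·sin F/sin D ≈ 2.2702.
Median from E: ½√(2·|FE|² + 2·|ED|² − |DF|²) ≈ 5.2107.

m_E ≈ 5.211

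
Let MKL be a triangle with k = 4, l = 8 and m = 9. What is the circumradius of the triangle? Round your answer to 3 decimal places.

By the law of cosines, cos M = (k² + l² − m²) / (2·k·l) ≈ -0.01562, so ∠M ≈ 90.90°.
Circumradius = m/(2 sin M) ≈ 4.5005.

4.501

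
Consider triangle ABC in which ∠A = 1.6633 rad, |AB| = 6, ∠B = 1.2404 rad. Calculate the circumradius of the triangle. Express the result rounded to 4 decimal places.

R ≈ 12.7305

The third angle is ∠C = π − ∠A − ∠B = 0.2379 rad.
Law of sines: |BC| = |AB|·sin A/sin C ≈ 25.352.
Law of sines: |CA| = |AB|·sin B/sin C ≈ 24.084.
Circumradius = |AB|/(2 sin C) ≈ 12.73.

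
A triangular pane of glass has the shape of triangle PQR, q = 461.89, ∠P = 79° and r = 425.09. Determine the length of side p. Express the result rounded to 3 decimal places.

By the law of cosines, p² = q² + r² − 2·q·r·cos P = 3.1912e+05, so p ≈ 564.9.

564.903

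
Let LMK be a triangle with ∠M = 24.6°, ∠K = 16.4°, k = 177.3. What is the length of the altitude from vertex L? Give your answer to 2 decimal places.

h_L ≈ 73.81

The third angle is ∠L = 180° − ∠M − ∠K = 139.00°.
Law of sines: l = k·sin L/sin K ≈ 411.98.
Law of sines: m = k·sin M/sin K ≈ 261.41.
Area = ½·k·l·sin M ≈ 15203.
The altitude from L has length 2·area/l ≈ 73.807.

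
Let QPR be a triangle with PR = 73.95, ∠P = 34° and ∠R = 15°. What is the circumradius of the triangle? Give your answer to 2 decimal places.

The third angle is ∠Q = 180° − ∠P − ∠R = 131.00°.
Law of sines: RQ = PR·sin P/sin Q ≈ 54.792.
Law of sines: QP = PR·sin R/sin Q ≈ 25.36.
Circumradius = PR/(2 sin Q) ≈ 48.992.

48.99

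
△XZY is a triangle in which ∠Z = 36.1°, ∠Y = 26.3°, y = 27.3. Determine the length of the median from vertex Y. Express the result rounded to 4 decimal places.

m_Y ≈ 44.3107

The third angle is ∠X = 180° − ∠Z − ∠Y = 117.60°.
Law of sines: x = y·sin X/sin Y ≈ 54.604.
Law of sines: z = y·sin Z/sin Y ≈ 36.304.
Median from Y: ½√(2·x² + 2·z² − y²) ≈ 44.311.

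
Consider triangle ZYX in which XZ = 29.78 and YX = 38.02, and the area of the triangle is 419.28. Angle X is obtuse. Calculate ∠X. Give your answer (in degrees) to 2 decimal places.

From area = ½·YX·XZ·sin X, we get sin X = 2·area/(YX·XZ) ≈ 0.74062.
Taking the obtuse solution, ∠X ≈ 132.22°.

∠X ≈ 132.22°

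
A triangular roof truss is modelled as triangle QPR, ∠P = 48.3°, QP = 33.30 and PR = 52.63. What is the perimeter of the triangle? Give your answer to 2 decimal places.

perimeter ≈ 125.26

By the law of cosines, RQ² = QP² + PR² − 2·QP·PR·cos P = 1547.1, so RQ ≈ 39.333.
Semiperimeter s = (52.63+39.333+33.3)/2 = 62.631.
Perimeter = 52.63 + 39.333 + 33.3 = 125.26.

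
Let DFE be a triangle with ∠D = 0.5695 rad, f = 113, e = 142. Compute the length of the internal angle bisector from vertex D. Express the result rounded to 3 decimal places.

t_D ≈ 120.783

By the law of cosines, d² = f² + e² − 2·f·e·cos D = 5906.1, so d ≈ 76.851.
The bisector from D has length 2·f·e·cos(∠D/2)/(f+e) ≈ 120.78.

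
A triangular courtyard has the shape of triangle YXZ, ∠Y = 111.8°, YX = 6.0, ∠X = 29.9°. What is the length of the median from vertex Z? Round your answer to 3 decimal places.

6.561

The third angle is ∠Z = 180° − ∠Y − ∠X = 38.30°.
Law of sines: XZ = YX·sin Y/sin Z ≈ 8.9886.
Law of sines: ZY = YX·sin X/sin Z ≈ 4.8258.
Median from Z: ½√(2·XZ² + 2·ZY² − YX²) ≈ 6.5606.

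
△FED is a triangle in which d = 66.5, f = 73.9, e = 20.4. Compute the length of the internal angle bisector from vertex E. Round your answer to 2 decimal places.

By the law of cosines, cos E = (d² + f² − e²) / (2·d·f) ≈ 0.96323, so ∠E ≈ 0.272 rad.
The bisector from E has length 2·d·f·cos(∠E/2)/(d+f) ≈ 69.358.

69.36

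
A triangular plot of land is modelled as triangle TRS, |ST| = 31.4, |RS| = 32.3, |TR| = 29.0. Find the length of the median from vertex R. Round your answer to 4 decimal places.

Median from R: ½√(2·|TR|² + 2·|RS|² − |ST|²) ≈ 26.375.

m_R ≈ 26.3753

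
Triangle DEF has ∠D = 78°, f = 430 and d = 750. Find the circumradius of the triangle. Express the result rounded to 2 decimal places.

R ≈ 383.38

Law of sines: sin F = f·sin D/d ≈ 0.56080.
Since d ≥ f, only the acute value applies: ∠F ≈ 34.11°.
Then ∠E = 180° − ∠D − ∠F ≈ 67.89°.
Law of sines gives e = d·sin E/sin D ≈ 710.36.
Circumradius = d/(2 sin D) ≈ 383.38.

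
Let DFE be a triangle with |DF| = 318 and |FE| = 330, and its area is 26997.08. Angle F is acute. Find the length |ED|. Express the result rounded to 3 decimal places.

173.369

From area = ½·|DF|·|FE|·sin F, we get sin F = 2·area/(|DF|·|FE|) ≈ 0.51452.
Taking the acute solution, ∠F ≈ 30.97°.
Law of cosines then gives |ED| ≈ 173.37.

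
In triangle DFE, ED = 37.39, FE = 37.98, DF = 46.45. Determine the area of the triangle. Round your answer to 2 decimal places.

Semiperimeter s = (37.98 + 37.39 + 46.45)/2 = 60.91.
Heron's formula: area = √(60.91·22.93·23.52·14.46) ≈ 689.21.

area ≈ 689.21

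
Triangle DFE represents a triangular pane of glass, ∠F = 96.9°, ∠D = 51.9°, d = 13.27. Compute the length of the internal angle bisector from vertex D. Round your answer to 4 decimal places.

10.3229

The third angle is ∠E = 180° − ∠D − ∠F = 31.20°.
Law of sines: f = d·sin F/sin D ≈ 16.741.
Law of sines: e = d·sin E/sin D ≈ 8.7354.
The bisector from D has length 2·f·e·cos(∠D/2)/(f+e) ≈ 10.323.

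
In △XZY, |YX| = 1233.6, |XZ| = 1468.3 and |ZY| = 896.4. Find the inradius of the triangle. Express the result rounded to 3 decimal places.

306.409

Semiperimeter s = (896.4 + 1233.6 + 1468.3)/2 = 1799.2.
Heron's formula: area = √(1799.2·902.75·565.55·330.85) ≈ 5.5128e+05.
Inradius = area/s = 5.5128e+05/1799.2 ≈ 306.41.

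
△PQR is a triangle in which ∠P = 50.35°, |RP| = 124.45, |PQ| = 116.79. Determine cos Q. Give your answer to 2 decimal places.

By the law of cosines, |QR|² = |RP|² + |PQ|² − 2·|RP|·|PQ|·cos P = 10579, so |QR| ≈ 102.85.
Law of cosines again: cos Q = (|PQ|² + |QR|² − |RP|²)/(2·|PQ|·|QR|) ≈ 0.36342, so ∠Q ≈ 68.69°.

0.36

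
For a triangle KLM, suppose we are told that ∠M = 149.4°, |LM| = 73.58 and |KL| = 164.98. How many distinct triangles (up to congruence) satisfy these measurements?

|LM|·sin M = 73.58·sin(149.4°) ≈ 37.46.
Since ∠M is not acute, a triangle exists only if |KL| > |LM|; here |KL| > |LM|, so there is exactly one triangle.

1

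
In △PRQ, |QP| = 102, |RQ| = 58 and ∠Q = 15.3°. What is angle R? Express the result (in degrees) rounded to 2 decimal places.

By the law of cosines, |PR|² = |RQ|² + |QP|² − 2·|RQ|·|QP|·cos Q = 2355.4, so |PR| ≈ 48.532.
Law of cosines again: cos R = (|PR|² + |RQ|² − |QP|²)/(2·|PR|·|RQ|) ≈ -0.83213, so ∠R ≈ 146.32°.

∠R ≈ 146.32°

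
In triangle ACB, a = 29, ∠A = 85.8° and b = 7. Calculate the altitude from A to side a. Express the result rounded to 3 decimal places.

h_A ≈ 6.899

Law of sines: sin B = b·sin A/a ≈ 0.24073.
Since a ≥ b, only the acute value applies: ∠B ≈ 13.93°.
Then ∠C = 180° − ∠A − ∠B ≈ 80.27°.
Law of sines gives c = a·sin C/sin A ≈ 28.66.
Area = ½·a·b·sin C ≈ 100.04.
The altitude from A has length 2·area/a ≈ 6.8993.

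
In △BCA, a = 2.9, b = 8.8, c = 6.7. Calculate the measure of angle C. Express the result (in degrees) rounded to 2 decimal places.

∠C ≈ 36.63°

By the law of cosines, cos C = (a² + b² − c²) / (2·a·b) ≈ 0.80251, so ∠C ≈ 36.63°.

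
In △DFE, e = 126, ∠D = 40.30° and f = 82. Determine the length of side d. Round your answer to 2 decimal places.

82.71

By the law of cosines, d² = f² + e² − 2·f·e·cos D = 6840.2, so d ≈ 82.706.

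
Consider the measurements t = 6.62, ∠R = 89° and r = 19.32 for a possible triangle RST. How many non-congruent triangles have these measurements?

1

t·sin R = 6.62·sin(89°) ≈ 6.619.
Since r ≥ t, exactly one triangle exists.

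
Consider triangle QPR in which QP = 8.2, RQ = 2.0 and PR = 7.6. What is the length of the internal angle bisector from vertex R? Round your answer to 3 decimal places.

By the law of cosines, cos R = (PR² + RQ² − QP²) / (2·PR·RQ) ≈ -0.18026, so ∠R ≈ 100.39°.
The bisector from R has length 2·PR·RQ·cos(∠R/2)/(PR+RQ) ≈ 2.0273.

2.027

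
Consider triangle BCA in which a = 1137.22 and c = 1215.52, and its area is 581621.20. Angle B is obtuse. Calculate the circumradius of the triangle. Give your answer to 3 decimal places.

R ≈ 1226.958

From area = ½·c·a·sin B, we get sin B = 2·area/(c·a) ≈ 0.84152.
Taking the obtuse solution, ∠B ≈ 122.70°.
Law of cosines then gives b ≈ 2065.
Circumradius = b/(2 sin B) ≈ 1227.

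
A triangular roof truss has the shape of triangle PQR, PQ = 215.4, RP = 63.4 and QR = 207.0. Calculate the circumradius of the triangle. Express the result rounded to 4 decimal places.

107.7174

By the law of cosines, cos P = (RP² + PQ² − QR²) / (2·RP·PQ) ≈ 0.27708, so ∠P ≈ 73.91°.
Circumradius = QR/(2 sin P) ≈ 107.72.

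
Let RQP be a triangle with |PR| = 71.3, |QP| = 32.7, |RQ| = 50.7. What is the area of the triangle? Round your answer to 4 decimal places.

Semiperimeter s = (32.7 + 71.3 + 50.7)/2 = 77.35.
Heron's formula: area = √(77.35·44.65·6.05·26.65) ≈ 746.22.

area ≈ 746.2205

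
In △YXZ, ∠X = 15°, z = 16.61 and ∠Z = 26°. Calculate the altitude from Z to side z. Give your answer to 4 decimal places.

6.4338

The third angle is ∠Y = 180° − ∠X − ∠Z = 139.00°.
Law of sines: y = z·sin Y/sin Z ≈ 24.858.
Law of sines: x = z·sin X/sin Z ≈ 9.8067.
Area = ½·z·y·sin X ≈ 53.433.
The altitude from Z has length 2·area/z ≈ 6.4338.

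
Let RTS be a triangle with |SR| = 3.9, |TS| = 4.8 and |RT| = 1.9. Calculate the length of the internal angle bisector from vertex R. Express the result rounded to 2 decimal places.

By the law of cosines, cos R = (|SR|² + |RT|² − |TS|²) / (2·|SR|·|RT|) ≈ -0.28475, so ∠R ≈ 106.54°.
The bisector from R has length 2·|SR|·|RT|·cos(∠R/2)/(|SR|+|RT|) ≈ 1.528.

t_R ≈ 1.53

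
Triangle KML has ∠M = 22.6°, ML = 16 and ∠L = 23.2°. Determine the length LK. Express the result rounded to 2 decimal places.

8.58

The third angle is ∠K = 180° − ∠M − ∠L = 134.20°.
Law of sines: LK = ML·sin M/sin K ≈ 8.5767.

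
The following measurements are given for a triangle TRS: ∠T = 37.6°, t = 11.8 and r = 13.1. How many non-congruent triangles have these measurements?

2

r·sin T = 13.1·sin(37.6°) ≈ 7.993.
Since r sin T < t < r (7.993 < 11.8 < 13.1), two triangles exist.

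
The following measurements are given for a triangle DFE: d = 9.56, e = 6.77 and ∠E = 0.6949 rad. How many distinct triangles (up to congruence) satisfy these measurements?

2

d·sin E = 9.56·sin(0.6949 rad) ≈ 6.121.
Since d sin E < e < d (6.121 < 6.77 < 9.56), two triangles exist.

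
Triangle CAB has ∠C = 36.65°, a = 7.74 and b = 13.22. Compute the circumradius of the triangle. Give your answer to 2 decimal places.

By the law of cosines, c² = a² + b² − 2·a·b·cos C = 70.489, so c ≈ 8.3958.
Area = ½·a·b·sin C ≈ 30.54.
Circumradius = c/(2 sin C) ≈ 7.0325.

R ≈ 7.03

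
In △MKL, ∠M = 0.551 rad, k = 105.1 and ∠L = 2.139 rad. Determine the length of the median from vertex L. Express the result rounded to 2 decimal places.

m_L ≈ 56.31

The third angle is ∠K = π − ∠L − ∠M = 0.452 rad.
Law of sines: m = k·sin M/sin K ≈ 126.09.
Law of sines: l = k·sin L/sin K ≈ 202.99.
Median from L: ½√(2·m² + 2·k² − l²) ≈ 56.307.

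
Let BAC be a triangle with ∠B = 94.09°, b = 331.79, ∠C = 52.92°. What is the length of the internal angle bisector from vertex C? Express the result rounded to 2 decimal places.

The third angle is ∠A = 180° − ∠C − ∠B = 32.99°.
Law of sines: a = b·sin A/sin B ≈ 181.12.
Law of sines: c = b·sin C/sin B ≈ 265.38.
The bisector from C has length 2·b·a·cos(∠C/2)/(b+a) ≈ 209.78.

t_C ≈ 209.78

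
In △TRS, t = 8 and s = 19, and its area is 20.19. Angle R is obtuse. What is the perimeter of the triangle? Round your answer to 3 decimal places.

perimeter ≈ 53.797

From area = ½·s·t·sin R, we get sin R = 2·area/(s·t) ≈ 0.26566.
Taking the obtuse solution, ∠R ≈ 164.59°.
Law of cosines then gives r ≈ 26.797.
Perimeter = 8 + 26.797 + 19 = 53.797.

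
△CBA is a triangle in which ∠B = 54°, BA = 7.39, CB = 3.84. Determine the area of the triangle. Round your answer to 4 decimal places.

11.4790

Area = ½·CB·BA·sin B ≈ 11.479.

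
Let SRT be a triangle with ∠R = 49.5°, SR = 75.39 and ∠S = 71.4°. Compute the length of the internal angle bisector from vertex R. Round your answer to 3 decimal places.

71.866

The third angle is ∠T = 180° − ∠S − ∠R = 59.10°.
Law of sines: RT = SR·sin S/sin T ≈ 83.271.
Law of sines: TS = SR·sin R/sin T ≈ 66.81.
The bisector from R has length 2·SR·RT·cos(∠R/2)/(SR+RT) ≈ 71.866.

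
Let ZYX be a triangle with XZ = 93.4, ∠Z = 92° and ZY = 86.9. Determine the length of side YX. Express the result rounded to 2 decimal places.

129.78

By the law of cosines, YX² = XZ² + ZY² − 2·XZ·ZY·cos Z = 16842, so YX ≈ 129.78.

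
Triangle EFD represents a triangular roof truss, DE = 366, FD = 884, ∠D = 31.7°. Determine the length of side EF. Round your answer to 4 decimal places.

By the law of cosines, EF² = FD² + DE² − 2·FD·DE·cos D = 3.6486e+05, so EF ≈ 604.04.

604.0384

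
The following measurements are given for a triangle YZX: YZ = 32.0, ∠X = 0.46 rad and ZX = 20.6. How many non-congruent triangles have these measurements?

1

ZX·sin X = 20.6·sin(0.46 rad) ≈ 9.145.
Since YZ ≥ ZX, exactly one triangle exists.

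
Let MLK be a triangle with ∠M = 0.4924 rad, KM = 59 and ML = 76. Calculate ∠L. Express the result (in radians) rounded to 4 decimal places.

∠L ≈ 0.8601 rad

By the law of cosines, LK² = KM² + ML² − 2·KM·ML·cos M = 1354.4, so LK ≈ 36.802.
Law of cosines again: cos L = (ML² + LK² − KM²)/(2·ML·LK) ≈ 0.65239, so ∠L ≈ 0.8601 rad.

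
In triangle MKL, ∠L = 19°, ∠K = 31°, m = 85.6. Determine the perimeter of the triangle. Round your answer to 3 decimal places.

179.532

The third angle is ∠M = 180° − ∠K − ∠L = 130.00°.
Law of sines: k = m·sin K/sin M ≈ 57.552.
Law of sines: l = m·sin L/sin M ≈ 36.38.
Semiperimeter s = (85.6+57.552+36.38)/2 = 89.766.
Perimeter = 85.6 + 57.552 + 36.38 = 179.53.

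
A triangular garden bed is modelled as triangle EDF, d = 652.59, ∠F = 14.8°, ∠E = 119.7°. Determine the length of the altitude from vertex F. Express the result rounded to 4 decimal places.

566.8602

The third angle is ∠D = 180° − ∠F − ∠E = 45.50°.
Law of sines: e = d·sin E/sin D ≈ 794.76.
Law of sines: f = d·sin F/sin D ≈ 233.72.
Area = ½·d·e·sin F ≈ 66243.
The altitude from F has length 2·area/f ≈ 566.86.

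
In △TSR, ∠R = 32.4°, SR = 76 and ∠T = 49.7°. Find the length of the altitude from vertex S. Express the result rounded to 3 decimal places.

40.723

The third angle is ∠S = 180° − ∠R − ∠T = 97.90°.
Law of sines: RT = SR·sin S/sin T ≈ 98.704.
Law of sines: TS = SR·sin R/sin T ≈ 53.395.
Area = ½·SR·RT·sin R ≈ 2009.8.
The altitude from S has length 2·area/RT ≈ 40.723.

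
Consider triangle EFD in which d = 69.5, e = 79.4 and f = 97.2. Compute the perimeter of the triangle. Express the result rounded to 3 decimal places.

246.100

Perimeter = 79.4 + 97.2 + 69.5 = 246.1.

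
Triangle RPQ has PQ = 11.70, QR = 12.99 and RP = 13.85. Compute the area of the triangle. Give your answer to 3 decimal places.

Semiperimeter s = (11.7 + 12.99 + 13.85)/2 = 19.27.
Heron's formula: area = √(19.27·7.57·6.28·5.42) ≈ 70.464.

area ≈ 70.464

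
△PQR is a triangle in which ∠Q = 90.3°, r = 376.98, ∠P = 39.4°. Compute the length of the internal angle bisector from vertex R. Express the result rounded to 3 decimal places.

The third angle is ∠R = 180° − ∠P − ∠Q = 50.30°.
Law of sines: p = r·sin P/sin R ≈ 311.
Law of sines: q = r·sin Q/sin R ≈ 489.96.
The bisector from R has length 2·p·q·cos(∠R/2)/(p+q) ≈ 344.41.

344.414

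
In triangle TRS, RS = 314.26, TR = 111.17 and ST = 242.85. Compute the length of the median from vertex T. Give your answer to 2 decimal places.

Median from T: ½√(2·ST² + 2·TR² − RS²) ≈ 104.77.

104.77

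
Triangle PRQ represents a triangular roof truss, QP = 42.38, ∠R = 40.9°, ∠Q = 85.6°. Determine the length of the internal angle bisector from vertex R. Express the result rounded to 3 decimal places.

The third angle is ∠P = 180° − ∠R − ∠Q = 53.50°.
Law of sines: RQ = QP·sin P/sin R ≈ 52.032.
Law of sines: PR = QP·sin Q/sin R ≈ 64.537.
The bisector from R has length 2·PR·RQ·cos(∠R/2)/(PR+RQ) ≈ 53.983.

t_R ≈ 53.983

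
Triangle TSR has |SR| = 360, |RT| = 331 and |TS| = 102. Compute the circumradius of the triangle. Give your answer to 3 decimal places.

181.861

By the law of cosines, cos T = (|RT|² + |TS|² − |SR|²) / (2·|RT|·|TS|) ≈ -0.14269, so ∠T ≈ 98.20°.
Circumradius = |SR|/(2 sin T) ≈ 181.86.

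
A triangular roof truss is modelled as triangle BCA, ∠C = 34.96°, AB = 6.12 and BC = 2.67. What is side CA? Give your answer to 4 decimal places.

8.1139

Law of sines: sin A = BC·sin C/AB ≈ 0.24999.
Since AB ≥ BC, only the acute value applies: ∠A ≈ 14.48°.
Then ∠B = 180° − ∠C − ∠A ≈ 130.56°.
Law of sines gives CA = AB·sin B/sin C ≈ 8.1139.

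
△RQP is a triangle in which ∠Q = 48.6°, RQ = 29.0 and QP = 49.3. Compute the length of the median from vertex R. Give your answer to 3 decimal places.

By the law of cosines, PR² = RQ² + QP² − 2·RQ·QP·cos Q = 1380.5, so PR ≈ 37.156.
Median from R: ½√(2·PR² + 2·RQ² − QP²) ≈ 22.431.

m_R ≈ 22.431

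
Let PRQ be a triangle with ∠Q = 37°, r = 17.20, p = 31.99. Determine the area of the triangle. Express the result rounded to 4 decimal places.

area ≈ 165.5677

Area = ½·p·r·sin Q ≈ 165.57.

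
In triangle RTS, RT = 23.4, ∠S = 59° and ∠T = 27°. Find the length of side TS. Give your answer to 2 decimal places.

27.23

The third angle is ∠R = 180° − ∠T − ∠S = 94.00°.
Law of sines: TS = RT·sin R/sin S ≈ 27.233.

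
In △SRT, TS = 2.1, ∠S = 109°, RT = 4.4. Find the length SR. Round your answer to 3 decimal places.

Law of sines: sin R = TS·sin S/RT ≈ 0.45127.
Since RT ≥ TS, only the acute value applies: ∠R ≈ 26.83°.
Then ∠T = 180° − ∠S − ∠R ≈ 44.17°.
Law of sines gives SR = RT·sin T/sin S ≈ 3.2428.

3.243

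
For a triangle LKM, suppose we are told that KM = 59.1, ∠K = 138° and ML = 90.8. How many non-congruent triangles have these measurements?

1

KM·sin K = 59.1·sin(138°) ≈ 39.55.
Since ∠K is not acute, a triangle exists only if ML > KM; here ML > KM, so there is exactly one triangle.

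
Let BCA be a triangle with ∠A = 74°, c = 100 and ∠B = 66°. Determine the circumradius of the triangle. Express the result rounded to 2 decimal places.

The third angle is ∠C = 180° − ∠A − ∠B = 40.00°.
Law of sines: b = c·sin B/sin C ≈ 142.12.
Law of sines: a = c·sin A/sin C ≈ 149.55.
Circumradius = c/(2 sin C) ≈ 77.786.

77.79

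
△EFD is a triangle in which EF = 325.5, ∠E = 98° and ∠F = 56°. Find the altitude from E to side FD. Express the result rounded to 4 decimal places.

269.8517

The third angle is ∠D = 180° − ∠E − ∠F = 26.00°.
Law of sines: FD = EF·sin E/sin D ≈ 735.3.
Law of sines: DE = EF·sin F/sin D ≈ 615.58.
Area = ½·EF·FD·sin F ≈ 99210.
The altitude from E has length 2·area/FD ≈ 269.85.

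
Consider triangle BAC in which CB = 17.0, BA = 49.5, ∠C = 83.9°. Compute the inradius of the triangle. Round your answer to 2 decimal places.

r ≈ 7.11

Law of sines: sin A = CB·sin C/BA ≈ 0.34149.
Since BA ≥ CB, only the acute value applies: ∠A ≈ 19.97°.
Then ∠B = 180° − ∠C − ∠A ≈ 76.13°.
Law of sines gives AC = BA·sin B/sin C ≈ 48.331.
Area = ½·BA·CB·sin B ≈ 408.49.
Semiperimeter s = (48.331+17+49.5)/2 = 57.415.
Inradius = area/s = 408.49/57.415 ≈ 7.1146.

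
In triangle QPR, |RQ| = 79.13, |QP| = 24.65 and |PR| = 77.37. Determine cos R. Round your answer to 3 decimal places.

cos R ≈ 0.951

By the law of cosines, cos R = (|PR|² + |RQ|² − |QP|²) / (2·|PR|·|RQ|) ≈ 0.95063, so ∠R ≈ 0.316 rad.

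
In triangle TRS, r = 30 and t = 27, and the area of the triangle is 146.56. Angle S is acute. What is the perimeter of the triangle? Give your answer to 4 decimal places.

67.8993

From area = ½·t·r·sin S, we get sin S = 2·area/(t·r) ≈ 0.36188.
Taking the acute solution, ∠S ≈ 0.370 rad.
Law of cosines then gives s ≈ 10.899.
Perimeter = 27 + 30 + 10.899 = 67.899.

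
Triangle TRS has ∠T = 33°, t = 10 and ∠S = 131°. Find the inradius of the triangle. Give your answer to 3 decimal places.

1.321

The third angle is ∠R = 180° − ∠S − ∠T = 16.00°.
Law of sines: r = t·sin R/sin T ≈ 5.0609.
Law of sines: s = t·sin S/sin T ≈ 13.857.
Area = ½·t·r·sin S ≈ 19.098.
Semiperimeter p = (10+5.0609+13.857)/2 = 14.459.
Inradius = area/p = 19.098/14.459 ≈ 1.3208.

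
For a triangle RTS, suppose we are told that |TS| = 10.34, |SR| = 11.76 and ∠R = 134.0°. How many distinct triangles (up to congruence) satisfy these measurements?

|SR|·sin R = 11.76·sin(134.0°) ≈ 8.459.
Since ∠R is not acute, a triangle exists only if |TS| > |SR|; here |TS| ≤ |SR|, so there is no triangle.

0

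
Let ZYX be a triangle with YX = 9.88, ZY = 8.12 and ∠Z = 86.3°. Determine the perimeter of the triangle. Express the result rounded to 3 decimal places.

Law of sines: sin X = ZY·sin Z/YX ≈ 0.82015.
Since YX ≥ ZY, only the acute value applies: ∠X ≈ 55.10°.
Then ∠Y = 180° − ∠Z − ∠X ≈ 38.60°.
Law of sines gives XZ = YX·sin Y/sin Z ≈ 6.1768.
Semiperimeter s = (9.88+6.1768+8.12)/2 = 12.088.
Perimeter = 9.88 + 6.1768 + 8.12 = 24.177.

24.177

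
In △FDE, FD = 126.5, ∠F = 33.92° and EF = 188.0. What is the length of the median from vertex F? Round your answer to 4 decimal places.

By the law of cosines, DE² = EF² + FD² − 2·EF·FD·cos F = 11877, so DE ≈ 108.98.
Median from F: ½√(2·EF² + 2·FD² − DE²) ≈ 150.68.

m_F ≈ 150.6782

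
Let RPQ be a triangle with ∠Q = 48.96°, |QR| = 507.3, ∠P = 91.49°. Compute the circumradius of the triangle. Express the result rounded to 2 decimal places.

The third angle is ∠R = 180° − ∠P − ∠Q = 39.55°.
Law of sines: |PQ| = |QR|·sin R/sin P ≈ 323.13.
Law of sines: |RP| = |QR|·sin Q/sin P ≈ 382.76.
Circumradius = |QR|/(2 sin P) ≈ 253.74.

253.74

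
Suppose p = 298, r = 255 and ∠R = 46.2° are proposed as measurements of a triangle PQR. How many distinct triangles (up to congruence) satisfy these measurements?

2

p·sin R = 298·sin(46.2°) ≈ 215.1.
Since p sin R < r < p (215.1 < 255 < 298), two triangles exist.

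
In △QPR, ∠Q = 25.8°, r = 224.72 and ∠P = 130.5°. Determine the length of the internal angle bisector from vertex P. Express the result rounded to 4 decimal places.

The third angle is ∠R = 180° − ∠Q − ∠P = 23.70°.
Law of sines: q = r·sin Q/sin R ≈ 243.33.
Law of sines: p = r·sin P/sin R ≈ 425.13.
The bisector from P has length 2·r·q·cos(∠P/2)/(r+q) ≈ 97.822.

97.8216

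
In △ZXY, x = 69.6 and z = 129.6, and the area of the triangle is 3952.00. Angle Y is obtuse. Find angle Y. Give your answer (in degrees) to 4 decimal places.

∠Y ≈ 118.8056°

From area = ½·z·x·sin Y, we get sin Y = 2·area/(z·x) ≈ 0.87626.
Taking the obtuse solution, ∠Y ≈ 118.81°.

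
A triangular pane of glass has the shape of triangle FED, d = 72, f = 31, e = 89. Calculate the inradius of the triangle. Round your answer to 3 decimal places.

r ≈ 10.665

Semiperimeter s = (31 + 89 + 72)/2 = 96.
Heron's formula: area = √(96·65·7·24) ≈ 1023.9.
Inradius = area/s = 1023.9/96 ≈ 10.665.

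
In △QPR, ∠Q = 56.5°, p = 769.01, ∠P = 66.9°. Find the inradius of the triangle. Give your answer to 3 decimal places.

206.818

The third angle is ∠R = 180° − ∠Q − ∠P = 56.60°.
Law of sines: q = p·sin Q/sin P ≈ 697.16.
Law of sines: r = p·sin R/sin P ≈ 697.97.
Area = ½·p·q·sin R ≈ 2.2379e+05.
Semiperimeter s = (697.16+769.01+697.97)/2 = 1082.1.
Inradius = area/s = 2.2379e+05/1082.1 ≈ 206.82.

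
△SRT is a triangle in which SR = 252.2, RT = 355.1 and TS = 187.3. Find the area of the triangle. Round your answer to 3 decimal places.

22602.624

Semiperimeter s = (355.1 + 187.3 + 252.2)/2 = 397.3.
Heron's formula: area = √(397.3·42.2·210·145.1) ≈ 22603.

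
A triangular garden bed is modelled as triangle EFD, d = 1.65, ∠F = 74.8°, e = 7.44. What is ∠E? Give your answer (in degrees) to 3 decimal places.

By the law of cosines, f² = d² + e² − 2·d·e·cos F = 51.639, so f ≈ 7.186.
Law of cosines again: cos E = (f² + d² − e²)/(2·f·d) ≈ -0.04184, so ∠E ≈ 92.40°.

92.398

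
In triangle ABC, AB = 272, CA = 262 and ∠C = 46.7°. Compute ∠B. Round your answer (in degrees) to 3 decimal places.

Law of sines: sin B = CA·sin C/AB ≈ 0.70102.
Since AB ≥ CA, only the acute value applies: ∠B ≈ 44.51°.
Then ∠A = 180° − ∠C − ∠B ≈ 88.79°.

∠B ≈ 44.509°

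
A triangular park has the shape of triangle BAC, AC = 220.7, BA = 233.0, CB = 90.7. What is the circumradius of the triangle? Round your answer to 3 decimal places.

116.755

By the law of cosines, cos B = (CB² + BA² − AC²) / (2·CB·BA) ≈ 0.32667, so ∠B ≈ 70.93°.
Circumradius = AC/(2 sin B) ≈ 116.76.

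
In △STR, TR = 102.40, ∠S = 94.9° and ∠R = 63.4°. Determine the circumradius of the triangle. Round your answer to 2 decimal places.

51.39

The third angle is ∠T = 180° − ∠R − ∠S = 21.70°.
Law of sines: RS = TR·sin T/sin S ≈ 38.001.
Law of sines: ST = TR·sin R/sin S ≈ 91.897.
Circumradius = TR/(2 sin S) ≈ 51.388.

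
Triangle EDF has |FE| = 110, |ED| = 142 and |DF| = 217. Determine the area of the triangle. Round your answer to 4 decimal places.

Semiperimeter s = (217 + 110 + 142)/2 = 234.5.
Heron's formula: area = √(234.5·17.5·124.5·92.5) ≈ 6874.6.

area ≈ 6874.5771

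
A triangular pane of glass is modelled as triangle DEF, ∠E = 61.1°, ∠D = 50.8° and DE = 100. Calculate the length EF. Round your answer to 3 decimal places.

83.522

The third angle is ∠F = 180° − ∠D − ∠E = 68.10°.
Law of sines: EF = DE·sin D/sin F ≈ 83.522.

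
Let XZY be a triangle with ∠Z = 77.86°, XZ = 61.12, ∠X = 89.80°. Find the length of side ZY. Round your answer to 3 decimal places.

285.990

The third angle is ∠Y = 180° − ∠X − ∠Z = 12.34°.
Law of sines: ZY = XZ·sin X/sin Y ≈ 285.99.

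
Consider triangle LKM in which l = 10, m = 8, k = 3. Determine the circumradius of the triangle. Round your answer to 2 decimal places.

By the law of cosines, cos L = (k² + m² − l²) / (2·k·m) ≈ -0.56250, so ∠L ≈ 124.23°.
Circumradius = l/(2 sin L) ≈ 6.0474.

R ≈ 6.05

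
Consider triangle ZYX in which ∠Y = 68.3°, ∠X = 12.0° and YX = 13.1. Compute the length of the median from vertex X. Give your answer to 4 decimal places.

The third angle is ∠Z = 180° − ∠Y − ∠X = 99.70°.
Law of sines: XZ = YX·sin Y/sin Z ≈ 12.348.
Law of sines: ZY = YX·sin X/sin Z ≈ 2.7631.
Median from X: ½√(2·YX² + 2·XZ² − ZY²) ≈ 12.654.

12.6544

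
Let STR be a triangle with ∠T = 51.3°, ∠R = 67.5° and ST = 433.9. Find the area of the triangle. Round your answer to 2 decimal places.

area ≈ 69682.59

The third angle is ∠S = 180° − ∠T − ∠R = 61.20°.
Law of sines: TR = ST·sin S/sin R ≈ 411.56.
Law of sines: RS = ST·sin T/sin R ≈ 366.53.
Area = ½·ST·TR·sin T ≈ 69683.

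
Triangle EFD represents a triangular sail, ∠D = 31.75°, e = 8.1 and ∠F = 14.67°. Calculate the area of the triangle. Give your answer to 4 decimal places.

The third angle is ∠E = 180° − ∠F − ∠D = 133.58°.
Law of sines: f = e·sin F/sin E ≈ 2.8317.
Law of sines: d = e·sin D/sin E ≈ 5.8838.
Area = ½·e·f·sin D ≈ 6.0349.

area ≈ 6.0349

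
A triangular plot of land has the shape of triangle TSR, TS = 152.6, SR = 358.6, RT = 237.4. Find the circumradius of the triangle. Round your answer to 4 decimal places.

243.1875

By the law of cosines, cos T = (RT² + TS² − SR²) / (2·RT·TS) ≈ -0.67558, so ∠T ≈ 132.50°.
Circumradius = SR/(2 sin T) ≈ 243.19.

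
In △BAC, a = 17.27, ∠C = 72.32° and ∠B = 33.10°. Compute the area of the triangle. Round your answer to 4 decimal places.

area ≈ 80.4891

The third angle is ∠A = 180° − ∠C − ∠B = 74.58°.
Law of sines: b = a·sin B/sin A ≈ 9.7834.
Law of sines: c = a·sin C/sin A ≈ 17.069.
Area = ½·a·b·sin C ≈ 80.489.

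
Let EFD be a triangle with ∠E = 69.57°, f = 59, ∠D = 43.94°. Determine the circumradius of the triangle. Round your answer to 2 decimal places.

R ≈ 32.17

The third angle is ∠F = 180° − ∠D − ∠E = 66.49°.
Law of sines: e = f·sin E/sin F ≈ 60.294.
Law of sines: d = f·sin D/sin F ≈ 44.646.
Circumradius = f/(2 sin F) ≈ 32.17.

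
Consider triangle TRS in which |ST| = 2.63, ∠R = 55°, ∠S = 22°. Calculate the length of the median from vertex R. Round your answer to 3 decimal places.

m_R ≈ 1.972

The third angle is ∠T = 180° − ∠R − ∠S = 103.00°.
Law of sines: |RS| = |ST|·sin T/sin R ≈ 3.1283.
Law of sines: |TR| = |ST|·sin S/sin R ≈ 1.2027.
Median from R: ½√(2·|TR|² + 2·|RS|² − |ST|²) ≈ 1.9716.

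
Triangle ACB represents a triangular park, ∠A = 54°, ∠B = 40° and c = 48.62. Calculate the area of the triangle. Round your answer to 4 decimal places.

The third angle is ∠C = 180° − ∠B − ∠A = 86.00°.
Law of sines: a = c·sin A/sin C ≈ 39.43.
Law of sines: b = c·sin B/sin C ≈ 31.329.
Area = ½·c·a·sin B ≈ 616.15.

area ≈ 616.1469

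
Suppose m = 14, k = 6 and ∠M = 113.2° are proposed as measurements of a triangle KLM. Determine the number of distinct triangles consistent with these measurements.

1

k·sin M = 6·sin(113.2°) ≈ 5.515.
Since ∠M is not acute, a triangle exists only if m > k; here m > k, so there is exactly one triangle.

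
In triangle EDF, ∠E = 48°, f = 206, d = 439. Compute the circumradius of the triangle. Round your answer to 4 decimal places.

By the law of cosines, e² = d² + f² − 2·d·f·cos E = 1.1413e+05, so e ≈ 337.84.
Area = ½·d·f·sin E ≈ 33603.
Circumradius = e/(2 sin E) ≈ 227.3.

R ≈ 227.3011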